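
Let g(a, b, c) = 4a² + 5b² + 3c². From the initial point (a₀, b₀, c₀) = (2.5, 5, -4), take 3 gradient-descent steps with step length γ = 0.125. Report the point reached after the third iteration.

∇g = (8a, 10b, 6c)
(a₁, b₁, c₁) = (2.5, 5, -4) − 0.125·(20, 50, -24) = (0, -1.25, -1)
(a₂, b₂, c₂) = (0, -1.25, -1) − 0.125·(0, -12.5, -6) = (0, 0.3125, -0.25)
(a₃, b₃, c₃) = (0, 0.3125, -0.25) − 0.125·(0, 3.125, -1.5) = (0, -0.078125, -0.0625)

(0, -0.078125, -0.0625)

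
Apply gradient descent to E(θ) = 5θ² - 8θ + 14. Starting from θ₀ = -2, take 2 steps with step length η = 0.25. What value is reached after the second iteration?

-5.5

E′(θ) = 10θ - 8
Step 1: E′(-2) = -28; θ₁ = -2 − 0.25·(-28) = 5
Step 2: E′(5) = 42; θ₂ = 5 − 0.25·42 = -5.5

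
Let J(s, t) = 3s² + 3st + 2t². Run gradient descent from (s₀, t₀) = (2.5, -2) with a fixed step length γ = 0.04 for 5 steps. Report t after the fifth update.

∇J = (6s + 3t, 3s + 4t)
Step 1: at (2.5, -2), ∇J = (9, -0.5) → (2.5, -2) − 0.04·(9, -0.5) = (2.14, -1.98)
Step 2: at (2.14, -1.98), ∇J = (6.9, -1.5) → (2.14, -1.98) − 0.04·(6.9, -1.5) = (1.864, -1.92)
Step 3: at (1.864, -1.92), ∇J = (5.424, -2.088) → (1.864, -1.92) − 0.04·(5.424, -2.088) = (1.64704, -1.83648)
Step 4: at (1.64704, -1.83648), ∇J = (4.3728, -2.4048) → (1.64704, -1.83648) − 0.04·(4.3728, -2.4048) = (1.472128, -1.740288)
Step 5: at (1.472128, -1.740288), ∇J = (3.611904, -2.544768) → (1.472128, -1.740288) − 0.04·(3.611904, -2.544768) = (1.32765184, -1.63849728)
t = -1.63849728

-1.63849728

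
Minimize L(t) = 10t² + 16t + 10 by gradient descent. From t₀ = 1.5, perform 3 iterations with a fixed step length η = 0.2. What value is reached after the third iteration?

-62.9

L′(t) = 20t + 16
t₁ = 1.5 − 0.2·46 = -7.7
t₂ = -7.7 − 0.2·(-138) = 19.9
t₃ = 19.9 − 0.2·414 = -62.9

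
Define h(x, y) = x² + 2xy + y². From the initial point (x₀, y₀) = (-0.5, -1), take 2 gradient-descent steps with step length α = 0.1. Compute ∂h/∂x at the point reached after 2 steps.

-1.08

∇h = (2x + 2y, 2x + 2y)
Step 1: at (-0.5, -1), ∇h = (-3, -3) → (-0.5, -1) − 0.1·(-3, -3) = (-0.2, -0.7)
Step 2: at (-0.2, -0.7), ∇h = (-1.8, -1.8) → (-0.2, -0.7) − 0.1·(-1.8, -1.8) = (-0.02, -0.52)
∂h/∂x at (-0.02, -0.52) = -1.08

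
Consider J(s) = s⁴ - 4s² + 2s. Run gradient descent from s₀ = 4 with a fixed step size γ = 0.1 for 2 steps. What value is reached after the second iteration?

J′(s) = 4s³ - 8s + 2
Step 1: J′(4) = 226; s₁ = 4 − 0.1·226 = -18.6
Step 2: J′(-18.6) = -25588.624; s₂ = -18.6 − 0.1·(-25588.624) = 2540.2624

2540.2624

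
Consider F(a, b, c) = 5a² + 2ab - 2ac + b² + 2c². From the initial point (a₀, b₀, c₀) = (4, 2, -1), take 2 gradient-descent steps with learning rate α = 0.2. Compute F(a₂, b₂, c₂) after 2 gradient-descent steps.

∇F = (10a + 2b - 2c, 2a + 2b, -2a + 4c)
Step 1: at (4, 2, -1), ∇F = (46, 12, -12) → (4, 2, -1) − 0.2·(46, 12, -12) = (-5.2, -0.4, 1.4)
Step 2: at (-5.2, -0.4, 1.4), ∇F = (-55.6, -11.2, 16) → (-5.2, -0.4, 1.4) − 0.2·(-55.6, -11.2, 16) = (5.92, 1.84, -1.8)
F(5.92, 1.84, -1.8) = 228.1952

228.1952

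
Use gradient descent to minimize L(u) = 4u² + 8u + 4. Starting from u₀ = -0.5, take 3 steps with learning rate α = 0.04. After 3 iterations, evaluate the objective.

0.098867482624

L′(u) = 8u + 8
u₁ = -0.5 − 0.04·4 = -0.66
u₂ = -0.66 − 0.04·2.72 = -0.7688
u₃ = -0.7688 − 0.04·1.8496 = -0.842784
L(-0.842784) = 0.098867482624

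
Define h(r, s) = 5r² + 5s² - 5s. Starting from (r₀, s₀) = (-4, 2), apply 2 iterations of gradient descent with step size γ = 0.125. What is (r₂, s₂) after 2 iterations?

∇h = (10r, 10s - 5)
Step 1: at (-4, 2), ∇h = (-40, 15) → (-4, 2) − 0.125·(-40, 15) = (1, 0.125)
Step 2: at (1, 0.125), ∇h = (10, -3.75) → (1, 0.125) − 0.125·(10, -3.75) = (-0.25, 0.59375)

(-0.25, 0.59375)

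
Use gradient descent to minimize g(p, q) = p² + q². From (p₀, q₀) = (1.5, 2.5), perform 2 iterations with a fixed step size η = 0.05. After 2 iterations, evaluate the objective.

∇g = (2p, 2q)
Step 1: at (1.5, 2.5), ∇g = (3, 5) → (1.5, 2.5) − 0.05·(3, 5) = (1.35, 2.25)
Step 2: at (1.35, 2.25), ∇g = (2.7, 4.5) → (1.35, 2.25) − 0.05·(2.7, 4.5) = (1.215, 2.025)
g(1.215, 2.025) = 5.57685

5.57685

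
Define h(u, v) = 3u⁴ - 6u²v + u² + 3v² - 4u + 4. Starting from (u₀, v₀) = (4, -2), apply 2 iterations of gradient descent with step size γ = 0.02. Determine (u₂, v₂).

(559.05042944, 21.559552)

∇h = (12u³ - 12uv + 2u - 4, -6u² + 6v)
(u₁, v₁) = (4, -2) − 0.02·(868, -108) = (-13.36, 0.16)
(u₂, v₂) = (-13.36, 0.16) − 0.02·(-28620.521472, -1069.9776) = (559.05042944, 21.559552)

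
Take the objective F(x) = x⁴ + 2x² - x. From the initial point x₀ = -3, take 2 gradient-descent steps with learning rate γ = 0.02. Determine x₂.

-0.49799104

F′(x) = 4x³ + 4x - 1
x₁ = -3 − 0.02·(-121) = -0.58
x₂ = -0.58 − 0.02·(-4.100448) = -0.49799104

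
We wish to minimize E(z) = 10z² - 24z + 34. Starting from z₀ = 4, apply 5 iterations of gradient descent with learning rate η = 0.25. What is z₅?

E′(z) = 20z - 24
z₁ = 4 − 0.25·56 = -10
z₂ = -10 − 0.25·(-224) = 46
z₃ = 46 − 0.25·896 = -178
z₄ = -178 − 0.25·(-3584) = 718
z₅ = 718 − 0.25·14336 = -2866

-2866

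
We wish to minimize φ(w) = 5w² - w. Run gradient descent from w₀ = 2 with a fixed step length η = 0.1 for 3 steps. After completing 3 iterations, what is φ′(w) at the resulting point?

0

φ′(w) = 10w - 1
Step 1: φ′(2) = 19; w₁ = 2 − 0.1·19 = 0.1
Step 2: φ′(0.1) = 0; w₂ = 0.1 − 0.1·0 = 0.1
Step 3: φ′(0.1) = 0; w₃ = 0.1 − 0.1·0 = 0.1
φ′(w) at (0.1) = 0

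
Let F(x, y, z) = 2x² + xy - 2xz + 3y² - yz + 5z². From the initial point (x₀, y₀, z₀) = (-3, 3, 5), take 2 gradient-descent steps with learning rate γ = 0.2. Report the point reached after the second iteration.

∇F = (4x + y - 2z, x + 6y - z, -2x - y + 10z)
Step 1: at (-3, 3, 5), ∇F = (-19, 10, 53) → (-3, 3, 5) − 0.2·(-19, 10, 53) = (0.8, 1, -5.6)
Step 2: at (0.8, 1, -5.6), ∇F = (15.4, 12.4, -58.6) → (0.8, 1, -5.6) − 0.2·(15.4, 12.4, -58.6) = (-2.28, -1.48, 6.12)

(-2.28, -1.48, 6.12)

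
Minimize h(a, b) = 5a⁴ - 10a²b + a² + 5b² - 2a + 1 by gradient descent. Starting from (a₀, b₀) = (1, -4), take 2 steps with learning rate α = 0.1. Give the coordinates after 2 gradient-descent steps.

(1433, 81)

∇h = (20a³ - 20ab + 2a - 2, -10a² + 10b)
(a₁, b₁) = (1, -4) − 0.1·(100, -50) = (-9, 1)
(a₂, b₂) = (-9, 1) − 0.1·(-14420, -800) = (1433, 81)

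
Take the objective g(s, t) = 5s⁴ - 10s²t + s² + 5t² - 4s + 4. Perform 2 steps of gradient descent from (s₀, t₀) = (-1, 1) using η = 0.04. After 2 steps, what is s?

-0.7960192

∇g = (20s³ - 20st + 2s - 4, -10s² + 10t)
Step 1: at (-1, 1), ∇g = (-6, 0) → (-1, 1) − 0.04·(-6, 0) = (-0.76, 1)
Step 2: at (-0.76, 1), ∇g = (0.90048, 4.224) → (-0.76, 1) − 0.04·(0.90048, 4.224) = (-0.7960192, 0.83104)
s = -0.7960192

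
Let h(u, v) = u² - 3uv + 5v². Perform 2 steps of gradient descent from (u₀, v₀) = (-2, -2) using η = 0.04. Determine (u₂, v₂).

∇h = (2u - 3v, -3u + 10v)
(u₁, v₁) = (-2, -2) − 0.04·(2, -14) = (-2.08, -1.44)
(u₂, v₂) = (-2.08, -1.44) − 0.04·(0.16, -8.16) = (-2.0864, -1.1136)

(-2.0864, -1.1136)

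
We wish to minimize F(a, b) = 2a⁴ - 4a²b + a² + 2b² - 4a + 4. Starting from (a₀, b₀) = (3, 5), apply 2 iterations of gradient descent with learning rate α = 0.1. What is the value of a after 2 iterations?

∇F = (8a³ - 8ab + 2a - 4, -4a² + 4b)
Step 1: at (3, 5), ∇F = (98, -16) → (3, 5) − 0.1·(98, -16) = (-6.8, 6.6)
Step 2: at (-6.8, 6.6), ∇F = (-2174.016, -158.56) → (-6.8, 6.6) − 0.1·(-2174.016, -158.56) = (210.6016, 22.456)
a = 210.6016

210.6016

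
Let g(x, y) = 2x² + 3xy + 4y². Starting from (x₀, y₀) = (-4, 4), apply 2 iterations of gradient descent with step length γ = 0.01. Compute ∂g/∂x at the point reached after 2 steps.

-4.818

∇g = (4x + 3y, 3x + 8y)
(x₁, y₁) = (-4, 4) − 0.01·(-4, 20) = (-3.96, 3.8)
(x₂, y₂) = (-3.96, 3.8) − 0.01·(-4.44, 18.52) = (-3.9156, 3.6148)
∂g/∂x at (-3.9156, 3.6148) = -4.818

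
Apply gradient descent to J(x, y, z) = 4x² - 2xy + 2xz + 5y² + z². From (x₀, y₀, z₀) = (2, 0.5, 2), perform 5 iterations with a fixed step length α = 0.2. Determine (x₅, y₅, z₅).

(-1.88192, 2.5464, -0.14656)

∇J = (8x - 2y + 2z, -2x + 10y, 2x + 2z)
Step 1: at (2, 0.5, 2), ∇J = (19, 1, 8) → (2, 0.5, 2) − 0.2·(19, 1, 8) = (-1.8, 0.3, 0.4)
Step 2: at (-1.8, 0.3, 0.4), ∇J = (-14.2, 6.6, -2.8) → (-1.8, 0.3, 0.4) − 0.2·(-14.2, 6.6, -2.8) = (1.04, -1.02, 0.96)
Step 3: at (1.04, -1.02, 0.96), ∇J = (12.28, -12.28, 4) → (1.04, -1.02, 0.96) − 0.2·(12.28, -12.28, 4) = (-1.416, 1.436, 0.16)
Step 4: at (-1.416, 1.436, 0.16), ∇J = (-13.88, 17.192, -2.512) → (-1.416, 1.436, 0.16) − 0.2·(-13.88, 17.192, -2.512) = (1.36, -2.0024, 0.6624)
Step 5: at (1.36, -2.0024, 0.6624), ∇J = (16.2096, -22.744, 4.0448) → (1.36, -2.0024, 0.6624) − 0.2·(16.2096, -22.744, 4.0448) = (-1.88192, 2.5464, -0.14656)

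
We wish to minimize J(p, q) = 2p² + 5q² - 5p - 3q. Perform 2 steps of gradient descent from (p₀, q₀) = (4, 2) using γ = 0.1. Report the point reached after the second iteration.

∇J = (4p - 5, 10q - 3)
Step 1: at (4, 2), ∇J = (11, 17) → (4, 2) − 0.1·(11, 17) = (2.9, 0.3)
Step 2: at (2.9, 0.3), ∇J = (6.6, 0) → (2.9, 0.3) − 0.1·(6.6, 0) = (2.24, 0.3)

(2.24, 0.3)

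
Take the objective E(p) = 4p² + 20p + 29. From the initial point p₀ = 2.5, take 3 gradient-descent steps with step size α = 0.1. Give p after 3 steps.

-2.46

E′(p) = 8p + 20
Step 1: E′(2.5) = 40; p₁ = 2.5 − 0.1·40 = -1.5
Step 2: E′(-1.5) = 8; p₂ = -1.5 − 0.1·8 = -2.3
Step 3: E′(-2.3) = 1.6; p₃ = -2.3 − 0.1·1.6 = -2.46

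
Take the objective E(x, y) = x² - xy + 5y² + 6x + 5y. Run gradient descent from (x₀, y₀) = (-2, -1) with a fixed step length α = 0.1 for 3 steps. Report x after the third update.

-2.681

∇E = (2x - y + 6, -x + 10y + 5)
Step 1: at (-2, -1), ∇E = (3, -3) → (-2, -1) − 0.1·(3, -3) = (-2.3, -0.7)
Step 2: at (-2.3, -0.7), ∇E = (2.1, 0.3) → (-2.3, -0.7) − 0.1·(2.1, 0.3) = (-2.51, -0.73)
Step 3: at (-2.51, -0.73), ∇E = (1.71, 0.21) → (-2.51, -0.73) − 0.1·(1.71, 0.21) = (-2.681, -0.751)
x = -2.681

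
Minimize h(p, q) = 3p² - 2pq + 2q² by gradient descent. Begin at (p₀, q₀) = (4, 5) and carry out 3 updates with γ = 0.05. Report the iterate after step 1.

∇h = (6p - 2q, -2p + 4q)
(p₁, q₁) = (4, 5) − 0.05·(14, 12) = (3.3, 4.4)

(3.3, 4.4)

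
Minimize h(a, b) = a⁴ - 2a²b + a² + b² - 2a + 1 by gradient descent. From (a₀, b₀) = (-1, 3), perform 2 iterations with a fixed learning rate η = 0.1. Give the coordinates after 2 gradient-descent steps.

(-1.2784, 2.472)

∇h = (4a³ - 4ab + 2a - 2, -2a² + 2b)
Step 1: at (-1, 3), ∇h = (4, 4) → (-1, 3) − 0.1·(4, 4) = (-1.4, 2.6)
Step 2: at (-1.4, 2.6), ∇h = (-1.216, 1.28) → (-1.4, 2.6) − 0.1·(-1.216, 1.28) = (-1.2784, 2.472)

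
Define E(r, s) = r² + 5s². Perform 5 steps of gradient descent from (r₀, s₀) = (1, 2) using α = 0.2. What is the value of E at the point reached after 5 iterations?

20.0060466176

∇E = (2r, 10s)
Step 1: at (1, 2), ∇E = (2, 20) → (1, 2) − 0.2·(2, 20) = (0.6, -2)
Step 2: at (0.6, -2), ∇E = (1.2, -20) → (0.6, -2) − 0.2·(1.2, -20) = (0.36, 2)
Step 3: at (0.36, 2), ∇E = (0.72, 20) → (0.36, 2) − 0.2·(0.72, 20) = (0.216, -2)
Step 4: at (0.216, -2), ∇E = (0.432, -20) → (0.216, -2) − 0.2·(0.432, -20) = (0.1296, 2)
Step 5: at (0.1296, 2), ∇E = (0.2592, 20) → (0.1296, 2) − 0.2·(0.2592, 20) = (0.07776, -2)
E(0.07776, -2) = 20.0060466176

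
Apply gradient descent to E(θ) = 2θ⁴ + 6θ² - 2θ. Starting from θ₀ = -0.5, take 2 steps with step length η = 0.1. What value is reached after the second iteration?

E′(θ) = 8θ³ + 12θ - 2
Step 1: E′(-0.5) = -9; θ₁ = -0.5 − 0.1·(-9) = 0.4
Step 2: E′(0.4) = 3.312; θ₂ = 0.4 − 0.1·3.312 = 0.0688

0.0688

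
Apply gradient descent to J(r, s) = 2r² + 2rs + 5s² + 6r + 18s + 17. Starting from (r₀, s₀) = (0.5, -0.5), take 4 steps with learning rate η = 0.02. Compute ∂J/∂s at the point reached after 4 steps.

∇J = (4r + 2s + 6, 2r + 10s + 18)
Step 1: at (0.5, -0.5), ∇J = (7, 14) → (0.5, -0.5) − 0.02·(7, 14) = (0.36, -0.78)
Step 2: at (0.36, -0.78), ∇J = (5.88, 10.92) → (0.36, -0.78) − 0.02·(5.88, 10.92) = (0.2424, -0.9984)
Step 3: at (0.2424, -0.9984), ∇J = (4.9728, 8.5008) → (0.2424, -0.9984) − 0.02·(4.9728, 8.5008) = (0.142944, -1.168416)
Step 4: at (0.142944, -1.168416), ∇J = (4.234944, 6.601728) → (0.142944, -1.168416) − 0.02·(4.234944, 6.601728) = (0.05824512, -1.30045056)
∂J/∂s at (0.05824512, -1.30045056) = 5.11198464

5.11198464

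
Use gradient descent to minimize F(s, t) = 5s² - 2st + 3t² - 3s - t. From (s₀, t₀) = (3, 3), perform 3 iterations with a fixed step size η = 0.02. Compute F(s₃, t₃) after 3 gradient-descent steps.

18.41741986816

∇F = (10s - 2t - 3, -2s + 6t - 1)
(s₁, t₁) = (3, 3) − 0.02·(21, 11) = (2.58, 2.78)
(s₂, t₂) = (2.58, 2.78) − 0.02·(17.24, 10.52) = (2.2352, 2.5696)
(s₃, t₃) = (2.2352, 2.5696) − 0.02·(14.2128, 9.9472) = (1.950944, 2.370656)
F(1.950944, 2.370656) = 18.41741986816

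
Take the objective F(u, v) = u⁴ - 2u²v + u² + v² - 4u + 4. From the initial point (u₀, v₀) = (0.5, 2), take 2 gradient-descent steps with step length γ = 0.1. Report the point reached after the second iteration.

∇F = (4u³ - 4uv + 2u - 4, -2u² + 2v)
Step 1: at (0.5, 2), ∇F = (-6.5, 3.5) → (0.5, 2) − 0.1·(-6.5, 3.5) = (1.15, 1.65)
Step 2: at (1.15, 1.65), ∇F = (-3.2065, 0.655) → (1.15, 1.65) − 0.1·(-3.2065, 0.655) = (1.47065, 1.5845)

(1.47065, 1.5845)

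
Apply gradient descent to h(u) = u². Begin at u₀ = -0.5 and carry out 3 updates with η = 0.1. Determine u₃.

-0.256

h′(u) = 2u
u₁ = -0.5 − 0.1·(-1) = -0.4
u₂ = -0.4 − 0.1·(-0.8) = -0.32
u₃ = -0.32 − 0.1·(-0.64) = -0.256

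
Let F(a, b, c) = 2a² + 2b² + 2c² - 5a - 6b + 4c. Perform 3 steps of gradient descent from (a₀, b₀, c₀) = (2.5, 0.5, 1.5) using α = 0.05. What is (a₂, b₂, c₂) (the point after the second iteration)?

∇F = (4a - 5, 4b - 6, 4c + 4)
(a₁, b₁, c₁) = (2.5, 0.5, 1.5) − 0.05·(5, -4, 10) = (2.25, 0.7, 1)
(a₂, b₂, c₂) = (2.25, 0.7, 1) − 0.05·(4, -3.2, 8) = (2.05, 0.86, 0.6)

(2.05, 0.86, 0.6)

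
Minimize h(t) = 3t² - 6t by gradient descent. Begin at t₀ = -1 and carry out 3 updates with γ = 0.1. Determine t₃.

0.872

h′(t) = 6t - 6
t₁ = -1 − 0.1·(-12) = 0.2
t₂ = 0.2 − 0.1·(-4.8) = 0.68
t₃ = 0.68 − 0.1·(-1.92) = 0.872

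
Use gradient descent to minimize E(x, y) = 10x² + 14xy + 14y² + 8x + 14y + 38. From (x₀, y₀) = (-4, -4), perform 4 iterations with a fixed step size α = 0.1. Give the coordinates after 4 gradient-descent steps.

∇E = (20x + 14y + 8, 14x + 28y + 14)
(x₁, y₁) = (-4, -4) − 0.1·(-128, -154) = (8.8, 11.4)
(x₂, y₂) = (8.8, 11.4) − 0.1·(343.6, 456.4) = (-25.56, -34.24)
(x₃, y₃) = (-25.56, -34.24) − 0.1·(-982.56, -1302.56) = (72.696, 96.016)
(x₄, y₄) = (72.696, 96.016) − 0.1·(2806.144, 3720.192) = (-207.9184, -276.0032)

(-207.9184, -276.0032)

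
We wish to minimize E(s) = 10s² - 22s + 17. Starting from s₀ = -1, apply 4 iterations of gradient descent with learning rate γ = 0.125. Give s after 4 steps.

-9.53125

E′(s) = 20s - 22
Step 1: E′(-1) = -42; s₁ = -1 − 0.125·(-42) = 4.25
Step 2: E′(4.25) = 63; s₂ = 4.25 − 0.125·63 = -3.625
Step 3: E′(-3.625) = -94.5; s₃ = -3.625 − 0.125·(-94.5) = 8.1875
Step 4: E′(8.1875) = 141.75; s₄ = 8.1875 − 0.125·141.75 = -9.53125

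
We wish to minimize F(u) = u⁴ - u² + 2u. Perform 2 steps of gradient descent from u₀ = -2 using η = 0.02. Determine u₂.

F′(u) = 4u³ - 2u + 2
Step 1: F′(-2) = -26; u₁ = -2 − 0.02·(-26) = -1.48
Step 2: F′(-1.48) = -8.007168; u₂ = -1.48 − 0.02·(-8.007168) = -1.31985664

-1.31985664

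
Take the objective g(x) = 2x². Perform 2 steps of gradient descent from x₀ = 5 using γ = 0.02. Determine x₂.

g′(x) = 4x
Step 1: g′(5) = 20; x₁ = 5 − 0.02·20 = 4.6
Step 2: g′(4.6) = 18.4; x₂ = 4.6 − 0.02·18.4 = 4.232

4.232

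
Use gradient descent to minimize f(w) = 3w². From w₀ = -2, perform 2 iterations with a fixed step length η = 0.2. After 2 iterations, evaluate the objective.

f′(w) = 6w
w₁ = -2 − 0.2·(-12) = 0.4
w₂ = 0.4 − 0.2·2.4 = -0.08
f(-0.08) = 0.0192

0.0192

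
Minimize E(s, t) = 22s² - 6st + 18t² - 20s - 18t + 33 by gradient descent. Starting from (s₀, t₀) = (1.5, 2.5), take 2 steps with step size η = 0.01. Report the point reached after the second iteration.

∇E = (44s - 6t - 20, -6s + 36t - 18)
Step 1: at (1.5, 2.5), ∇E = (31, 63) → (1.5, 2.5) − 0.01·(31, 63) = (1.19, 1.87)
Step 2: at (1.19, 1.87), ∇E = (21.14, 42.18) → (1.19, 1.87) − 0.01·(21.14, 42.18) = (0.9786, 1.4482)

(0.9786, 1.4482)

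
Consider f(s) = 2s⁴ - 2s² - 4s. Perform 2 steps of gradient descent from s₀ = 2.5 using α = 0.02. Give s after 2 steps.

0.37888768

f′(s) = 8s³ - 4s - 4
Step 1: f′(2.5) = 111; s₁ = 2.5 − 0.02·111 = 0.28
Step 2: f′(0.28) = -4.944384; s₂ = 0.28 − 0.02·(-4.944384) = 0.37888768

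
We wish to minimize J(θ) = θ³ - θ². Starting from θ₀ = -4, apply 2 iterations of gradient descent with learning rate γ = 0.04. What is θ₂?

-11.411712

J′(θ) = 3θ² - 2θ
θ₁ = -4 − 0.04·56 = -6.24
θ₂ = -6.24 − 0.04·129.2928 = -11.411712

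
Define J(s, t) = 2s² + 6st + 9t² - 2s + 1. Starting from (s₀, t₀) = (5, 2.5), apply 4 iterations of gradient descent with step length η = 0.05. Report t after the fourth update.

-0.99485

∇J = (4s + 6t - 2, 6s + 18t)
Step 1: at (5, 2.5), ∇J = (33, 75) → (5, 2.5) − 0.05·(33, 75) = (3.35, -1.25)
Step 2: at (3.35, -1.25), ∇J = (3.9, -2.4) → (3.35, -1.25) − 0.05·(3.9, -2.4) = (3.155, -1.13)
Step 3: at (3.155, -1.13), ∇J = (3.84, -1.41) → (3.155, -1.13) − 0.05·(3.84, -1.41) = (2.963, -1.0595)
Step 4: at (2.963, -1.0595), ∇J = (3.495, -1.293) → (2.963, -1.0595) − 0.05·(3.495, -1.293) = (2.78825, -0.99485)
t = -0.99485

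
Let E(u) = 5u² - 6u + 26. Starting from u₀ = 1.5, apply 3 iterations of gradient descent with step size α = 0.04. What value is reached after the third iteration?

E′(u) = 10u - 6
Step 1: E′(1.5) = 9; u₁ = 1.5 − 0.04·9 = 1.14
Step 2: E′(1.14) = 5.4; u₂ = 1.14 − 0.04·5.4 = 0.924
Step 3: E′(0.924) = 3.24; u₃ = 0.924 − 0.04·3.24 = 0.7944

0.7944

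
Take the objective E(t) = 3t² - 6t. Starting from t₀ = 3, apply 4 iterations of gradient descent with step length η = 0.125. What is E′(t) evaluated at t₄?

0.046875

E′(t) = 6t - 6
t₁ = 3 − 0.125·12 = 1.5
t₂ = 1.5 − 0.125·3 = 1.125
t₃ = 1.125 − 0.125·0.75 = 1.03125
t₄ = 1.03125 − 0.125·0.1875 = 1.0078125
E′(t) at (1.0078125) = 0.046875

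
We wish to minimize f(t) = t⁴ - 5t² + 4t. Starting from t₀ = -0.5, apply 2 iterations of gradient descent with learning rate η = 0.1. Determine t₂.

-2.11585

f′(t) = 4t³ - 10t + 4
Step 1: f′(-0.5) = 8.5; t₁ = -0.5 − 0.1·8.5 = -1.35
Step 2: f′(-1.35) = 7.6585; t₂ = -1.35 − 0.1·7.6585 = -2.11585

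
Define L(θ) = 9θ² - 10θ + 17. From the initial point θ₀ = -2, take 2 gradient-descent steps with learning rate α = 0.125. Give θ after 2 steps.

L′(θ) = 18θ - 10
θ₁ = -2 − 0.125·(-46) = 3.75
θ₂ = 3.75 − 0.125·57.5 = -3.4375

-3.4375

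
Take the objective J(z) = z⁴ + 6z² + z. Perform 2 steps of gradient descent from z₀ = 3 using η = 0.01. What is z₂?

J′(z) = 4z³ + 12z + 1
Step 1: J′(3) = 145; z₁ = 3 − 0.01·145 = 1.55
Step 2: J′(1.55) = 34.4955; z₂ = 1.55 − 0.01·34.4955 = 1.205045

1.205045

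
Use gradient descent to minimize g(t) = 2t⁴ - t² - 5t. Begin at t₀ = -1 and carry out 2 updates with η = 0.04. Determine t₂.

g′(t) = 8t³ - 2t - 5
Step 1: g′(-1) = -11; t₁ = -1 − 0.04·(-11) = -0.56
Step 2: g′(-0.56) = -5.284928; t₂ = -0.56 − 0.04·(-5.284928) = -0.34860288

-0.34860288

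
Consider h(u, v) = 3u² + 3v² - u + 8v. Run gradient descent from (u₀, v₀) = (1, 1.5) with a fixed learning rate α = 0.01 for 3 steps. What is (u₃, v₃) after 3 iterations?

∇h = (6u - 1, 6v + 8)
Step 1: at (1, 1.5), ∇h = (5, 17) → (1, 1.5) − 0.01·(5, 17) = (0.95, 1.33)
Step 2: at (0.95, 1.33), ∇h = (4.7, 15.98) → (0.95, 1.33) − 0.01·(4.7, 15.98) = (0.903, 1.1702)
Step 3: at (0.903, 1.1702), ∇h = (4.418, 15.0212) → (0.903, 1.1702) − 0.01·(4.418, 15.0212) = (0.85882, 1.019988)

(0.85882, 1.019988)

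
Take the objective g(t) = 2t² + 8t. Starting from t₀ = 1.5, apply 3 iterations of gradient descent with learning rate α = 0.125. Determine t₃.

g′(t) = 4t + 8
t₁ = 1.5 − 0.125·14 = -0.25
t₂ = -0.25 − 0.125·7 = -1.125
t₃ = -1.125 − 0.125·3.5 = -1.5625

-1.5625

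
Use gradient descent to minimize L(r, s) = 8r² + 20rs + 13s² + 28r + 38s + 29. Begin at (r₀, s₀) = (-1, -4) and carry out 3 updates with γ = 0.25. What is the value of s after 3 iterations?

1724.625

∇L = (16r + 20s + 28, 20r + 26s + 38)
Step 1: at (-1, -4), ∇L = (-68, -86) → (-1, -4) − 0.25·(-68, -86) = (16, 17.5)
Step 2: at (16, 17.5), ∇L = (634, 813) → (16, 17.5) − 0.25·(634, 813) = (-142.5, -185.75)
Step 3: at (-142.5, -185.75), ∇L = (-5967, -7641.5) → (-142.5, -185.75) − 0.25·(-5967, -7641.5) = (1349.25, 1724.625)
s = 1724.625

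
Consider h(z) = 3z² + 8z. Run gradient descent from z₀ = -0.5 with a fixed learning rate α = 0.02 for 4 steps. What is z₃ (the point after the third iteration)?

h′(z) = 6z + 8
z₁ = -0.5 − 0.02·5 = -0.6
z₂ = -0.6 − 0.02·4.4 = -0.688
z₃ = -0.688 − 0.02·3.872 = -0.76544

-0.76544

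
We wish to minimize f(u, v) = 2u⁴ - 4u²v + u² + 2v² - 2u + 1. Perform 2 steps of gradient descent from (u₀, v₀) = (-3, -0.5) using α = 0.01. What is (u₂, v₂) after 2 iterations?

∇f = (8u³ - 8uv + 2u - 2, -4u² + 4v)
(u₁, v₁) = (-3, -0.5) − 0.01·(-236, -38) = (-0.64, -0.12)
(u₂, v₂) = (-0.64, -0.12) − 0.01·(-5.991552, -2.1184) = (-0.58008448, -0.098816)

(-0.58008448, -0.098816)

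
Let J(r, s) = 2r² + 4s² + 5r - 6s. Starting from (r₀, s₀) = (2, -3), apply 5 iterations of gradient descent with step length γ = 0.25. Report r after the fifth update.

-1.25

∇J = (4r + 5, 8s - 6)
Step 1: at (2, -3), ∇J = (13, -30) → (2, -3) − 0.25·(13, -30) = (-1.25, 4.5)
Step 2: at (-1.25, 4.5), ∇J = (0, 30) → (-1.25, 4.5) − 0.25·(0, 30) = (-1.25, -3)
Step 3: at (-1.25, -3), ∇J = (0, -30) → (-1.25, -3) − 0.25·(0, -30) = (-1.25, 4.5)
Step 4: at (-1.25, 4.5), ∇J = (0, 30) → (-1.25, 4.5) − 0.25·(0, 30) = (-1.25, -3)
Step 5: at (-1.25, -3), ∇J = (0, -30) → (-1.25, -3) − 0.25·(0, -30) = (-1.25, 4.5)
r = -1.25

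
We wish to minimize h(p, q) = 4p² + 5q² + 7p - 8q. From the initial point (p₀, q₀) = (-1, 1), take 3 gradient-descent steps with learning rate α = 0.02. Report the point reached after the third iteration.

(-0.949088, 0.9024)

∇h = (8p + 7, 10q - 8)
(p₁, q₁) = (-1, 1) − 0.02·(-1, 2) = (-0.98, 0.96)
(p₂, q₂) = (-0.98, 0.96) − 0.02·(-0.84, 1.6) = (-0.9632, 0.928)
(p₃, q₃) = (-0.9632, 0.928) − 0.02·(-0.7056, 1.28) = (-0.949088, 0.9024)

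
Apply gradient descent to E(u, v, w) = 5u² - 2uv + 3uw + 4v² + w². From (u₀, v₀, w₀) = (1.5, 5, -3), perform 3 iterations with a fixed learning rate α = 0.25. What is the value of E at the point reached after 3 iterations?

1037.03570556640625

∇E = (10u - 2v + 3w, -2u + 8v, 3u + 2w)
Step 1: at (1.5, 5, -3), ∇E = (-4, 37, -1.5) → (1.5, 5, -3) − 0.25·(-4, 37, -1.5) = (2.5, -4.25, -2.625)
Step 2: at (2.5, -4.25, -2.625), ∇E = (25.625, -39, 2.25) → (2.5, -4.25, -2.625) − 0.25·(25.625, -39, 2.25) = (-3.90625, 5.5, -3.1875)
Step 3: at (-3.90625, 5.5, -3.1875), ∇E = (-59.625, 51.8125, -18.09375) → (-3.90625, 5.5, -3.1875) − 0.25·(-59.625, 51.8125, -18.09375) = (11, -7.453125, 1.3359375)
E(11, -7.453125, 1.3359375) = 1037.03570556640625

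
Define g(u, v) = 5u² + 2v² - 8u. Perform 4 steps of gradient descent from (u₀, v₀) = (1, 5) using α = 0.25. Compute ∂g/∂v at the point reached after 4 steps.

∇g = (10u - 8, 4v)
Step 1: at (1, 5), ∇g = (2, 20) → (1, 5) − 0.25·(2, 20) = (0.5, 0)
Step 2: at (0.5, 0), ∇g = (-3, 0) → (0.5, 0) − 0.25·(-3, 0) = (1.25, 0)
Step 3: at (1.25, 0), ∇g = (4.5, 0) → (1.25, 0) − 0.25·(4.5, 0) = (0.125, 0)
Step 4: at (0.125, 0), ∇g = (-6.75, 0) → (0.125, 0) − 0.25·(-6.75, 0) = (1.8125, 0)
∂g/∂v at (1.8125, 0) = 0

0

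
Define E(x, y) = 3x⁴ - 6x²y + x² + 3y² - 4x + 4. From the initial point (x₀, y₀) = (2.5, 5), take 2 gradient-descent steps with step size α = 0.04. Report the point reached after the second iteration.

∇E = (12x³ - 12xy + 2x - 4, -6x² + 6y)
(x₁, y₁) = (2.5, 5) − 0.04·(38.5, -7.5) = (0.96, 5.3)
(x₂, y₂) = (0.96, 5.3) − 0.04·(-52.519168, 26.2704) = (3.06076672, 4.249184)

(3.06076672, 4.249184)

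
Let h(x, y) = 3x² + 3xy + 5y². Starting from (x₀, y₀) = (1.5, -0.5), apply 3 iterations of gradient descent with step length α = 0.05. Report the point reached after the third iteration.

(0.6620625, -0.3319375)

∇h = (6x + 3y, 3x + 10y)
Step 1: at (1.5, -0.5), ∇h = (7.5, -0.5) → (1.5, -0.5) − 0.05·(7.5, -0.5) = (1.125, -0.475)
Step 2: at (1.125, -0.475), ∇h = (5.325, -1.375) → (1.125, -0.475) − 0.05·(5.325, -1.375) = (0.85875, -0.40625)
Step 3: at (0.85875, -0.40625), ∇h = (3.93375, -1.48625) → (0.85875, -0.40625) − 0.05·(3.93375, -1.48625) = (0.6620625, -0.3319375)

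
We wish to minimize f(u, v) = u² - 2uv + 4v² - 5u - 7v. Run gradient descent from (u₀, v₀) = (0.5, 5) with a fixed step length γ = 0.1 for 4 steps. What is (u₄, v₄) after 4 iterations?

∇f = (2u - 2v - 5, -2u + 8v - 7)
Step 1: at (0.5, 5), ∇f = (-14, 32) → (0.5, 5) − 0.1·(-14, 32) = (1.9, 1.8)
Step 2: at (1.9, 1.8), ∇f = (-4.8, 3.6) → (1.9, 1.8) − 0.1·(-4.8, 3.6) = (2.38, 1.44)
Step 3: at (2.38, 1.44), ∇f = (-3.12, -0.24) → (2.38, 1.44) − 0.1·(-3.12, -0.24) = (2.692, 1.464)
Step 4: at (2.692, 1.464), ∇f = (-2.544, -0.672) → (2.692, 1.464) − 0.1·(-2.544, -0.672) = (2.9464, 1.5312)

(2.9464, 1.5312)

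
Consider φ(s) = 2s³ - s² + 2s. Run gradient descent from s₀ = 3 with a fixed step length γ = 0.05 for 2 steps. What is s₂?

0.375

φ′(s) = 6s² - 2s + 2
s₁ = 3 − 0.05·50 = 0.5
s₂ = 0.5 − 0.05·2.5 = 0.375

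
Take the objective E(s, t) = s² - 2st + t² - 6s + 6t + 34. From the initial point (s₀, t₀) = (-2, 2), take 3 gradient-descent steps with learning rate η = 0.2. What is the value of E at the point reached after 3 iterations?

25.003136

∇E = (2s - 2t - 6, -2s + 2t + 6)
Step 1: at (-2, 2), ∇E = (-14, 14) → (-2, 2) − 0.2·(-14, 14) = (0.8, -0.8)
Step 2: at (0.8, -0.8), ∇E = (-2.8, 2.8) → (0.8, -0.8) − 0.2·(-2.8, 2.8) = (1.36, -1.36)
Step 3: at (1.36, -1.36), ∇E = (-0.56, 0.56) → (1.36, -1.36) − 0.2·(-0.56, 0.56) = (1.472, -1.472)
E(1.472, -1.472) = 25.003136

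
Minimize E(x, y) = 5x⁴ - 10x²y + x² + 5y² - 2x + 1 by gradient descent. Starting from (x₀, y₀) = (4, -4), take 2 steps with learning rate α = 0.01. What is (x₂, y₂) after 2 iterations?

∇E = (20x³ - 20xy + 2x - 2, -10x² + 10y)
(x₁, y₁) = (4, -4) − 0.01·(1606, -200) = (-12.06, -2)
(x₂, y₂) = (-12.06, -2) − 0.01·(-35589.51632, -1474.436) = (343.8351632, 12.74436)

(343.8351632, 12.74436)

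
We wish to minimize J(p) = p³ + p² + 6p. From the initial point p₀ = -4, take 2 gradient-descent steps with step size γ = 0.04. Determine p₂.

J′(p) = 3p² + 2p + 6
p₁ = -4 − 0.04·46 = -5.84
p₂ = -5.84 − 0.04·96.6368 = -9.705472

-9.705472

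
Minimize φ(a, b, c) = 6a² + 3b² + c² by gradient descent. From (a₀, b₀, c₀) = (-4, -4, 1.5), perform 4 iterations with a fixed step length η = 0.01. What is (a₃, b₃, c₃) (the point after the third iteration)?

(-2.725888, -3.322336, 1.411788)

∇φ = (12a, 6b, 2c)
(a₁, b₁, c₁) = (-4, -4, 1.5) − 0.01·(-48, -24, 3) = (-3.52, -3.76, 1.47)
(a₂, b₂, c₂) = (-3.52, -3.76, 1.47) − 0.01·(-42.24, -22.56, 2.94) = (-3.0976, -3.5344, 1.4406)
(a₃, b₃, c₃) = (-3.0976, -3.5344, 1.4406) − 0.01·(-37.1712, -21.2064, 2.8812) = (-2.725888, -3.322336, 1.411788)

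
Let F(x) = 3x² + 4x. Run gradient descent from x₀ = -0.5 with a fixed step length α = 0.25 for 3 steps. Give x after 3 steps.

-0.6875

F′(x) = 6x + 4
Step 1: F′(-0.5) = 1; x₁ = -0.5 − 0.25·1 = -0.75
Step 2: F′(-0.75) = -0.5; x₂ = -0.75 − 0.25·(-0.5) = -0.625
Step 3: F′(-0.625) = 0.25; x₃ = -0.625 − 0.25·0.25 = -0.6875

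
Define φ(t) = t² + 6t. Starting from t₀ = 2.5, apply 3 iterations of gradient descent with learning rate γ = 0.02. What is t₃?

1.866048

φ′(t) = 2t + 6
Step 1: φ′(2.5) = 11; t₁ = 2.5 − 0.02·11 = 2.28
Step 2: φ′(2.28) = 10.56; t₂ = 2.28 − 0.02·10.56 = 2.0688
Step 3: φ′(2.0688) = 10.1376; t₃ = 2.0688 − 0.02·10.1376 = 1.866048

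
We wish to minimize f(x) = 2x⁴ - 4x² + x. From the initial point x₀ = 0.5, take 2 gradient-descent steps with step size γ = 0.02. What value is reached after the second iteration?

f′(x) = 8x³ - 8x + 1
Step 1: f′(0.5) = -2; x₁ = 0.5 − 0.02·(-2) = 0.54
Step 2: f′(0.54) = -2.060288; x₂ = 0.54 − 0.02·(-2.060288) = 0.58120576

0.58120576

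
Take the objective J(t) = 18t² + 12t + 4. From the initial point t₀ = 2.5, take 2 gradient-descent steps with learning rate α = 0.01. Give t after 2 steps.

0.8272

J′(t) = 36t + 12
t₁ = 2.5 − 0.01·102 = 1.48
t₂ = 1.48 − 0.01·65.28 = 0.8272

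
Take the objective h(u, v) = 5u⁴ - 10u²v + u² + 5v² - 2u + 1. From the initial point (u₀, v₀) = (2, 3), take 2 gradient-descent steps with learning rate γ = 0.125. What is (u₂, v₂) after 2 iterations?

∇h = (20u³ - 20uv + 2u - 2, -10u² + 10v)
Step 1: at (2, 3), ∇h = (42, -10) → (2, 3) − 0.125·(42, -10) = (-3.25, 4.25)
Step 2: at (-3.25, 4.25), ∇h = (-418.8125, -63.125) → (-3.25, 4.25) − 0.125·(-418.8125, -63.125) = (49.1015625, 12.140625)

(49.1015625, 12.140625)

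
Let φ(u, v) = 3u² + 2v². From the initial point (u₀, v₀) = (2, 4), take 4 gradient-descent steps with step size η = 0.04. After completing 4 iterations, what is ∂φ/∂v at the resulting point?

∇φ = (6u, 4v)
(u₁, v₁) = (2, 4) − 0.04·(12, 16) = (1.52, 3.36)
(u₂, v₂) = (1.52, 3.36) − 0.04·(9.12, 13.44) = (1.1552, 2.8224)
(u₃, v₃) = (1.1552, 2.8224) − 0.04·(6.9312, 11.2896) = (0.877952, 2.370816)
(u₄, v₄) = (0.877952, 2.370816) − 0.04·(5.267712, 9.483264) = (0.66724352, 1.99148544)
∂φ/∂v at (0.66724352, 1.99148544) = 7.96594176

7.96594176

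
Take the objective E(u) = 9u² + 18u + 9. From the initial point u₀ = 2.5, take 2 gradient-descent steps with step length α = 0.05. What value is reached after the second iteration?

E′(u) = 18u + 18
u₁ = 2.5 − 0.05·63 = -0.65
u₂ = -0.65 − 0.05·6.3 = -0.965

-0.965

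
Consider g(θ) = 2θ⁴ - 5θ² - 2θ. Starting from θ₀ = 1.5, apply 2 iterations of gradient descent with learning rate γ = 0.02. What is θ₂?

g′(θ) = 8θ³ - 10θ - 2
Step 1: g′(1.5) = 10; θ₁ = 1.5 − 0.02·10 = 1.3
Step 2: g′(1.3) = 2.576; θ₂ = 1.3 − 0.02·2.576 = 1.24848

1.24848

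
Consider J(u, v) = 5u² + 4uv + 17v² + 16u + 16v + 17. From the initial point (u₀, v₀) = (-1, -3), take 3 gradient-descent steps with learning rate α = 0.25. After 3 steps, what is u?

∇J = (10u + 4v + 16, 4u + 34v + 16)
Step 1: at (-1, -3), ∇J = (-6, -90) → (-1, -3) − 0.25·(-6, -90) = (0.5, 19.5)
Step 2: at (0.5, 19.5), ∇J = (99, 681) → (0.5, 19.5) − 0.25·(99, 681) = (-24.25, -150.75)
Step 3: at (-24.25, -150.75), ∇J = (-829.5, -5206.5) → (-24.25, -150.75) − 0.25·(-829.5, -5206.5) = (183.125, 1150.875)
u = 183.125

183.125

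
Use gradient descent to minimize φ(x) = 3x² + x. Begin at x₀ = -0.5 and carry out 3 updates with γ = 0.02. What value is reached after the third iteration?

φ′(x) = 6x + 1
x₁ = -0.5 − 0.02·(-2) = -0.46
x₂ = -0.46 − 0.02·(-1.76) = -0.4248
x₃ = -0.4248 − 0.02·(-1.5488) = -0.393824

-0.393824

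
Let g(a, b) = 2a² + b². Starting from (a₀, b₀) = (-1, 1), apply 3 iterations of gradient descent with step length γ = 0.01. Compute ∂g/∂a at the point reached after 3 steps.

-3.538944

∇g = (4a, 2b)
Step 1: at (-1, 1), ∇g = (-4, 2) → (-1, 1) − 0.01·(-4, 2) = (-0.96, 0.98)
Step 2: at (-0.96, 0.98), ∇g = (-3.84, 1.96) → (-0.96, 0.98) − 0.01·(-3.84, 1.96) = (-0.9216, 0.9604)
Step 3: at (-0.9216, 0.9604), ∇g = (-3.6864, 1.9208) → (-0.9216, 0.9604) − 0.01·(-3.6864, 1.9208) = (-0.884736, 0.941192)
∂g/∂a at (-0.884736, 0.941192) = -3.538944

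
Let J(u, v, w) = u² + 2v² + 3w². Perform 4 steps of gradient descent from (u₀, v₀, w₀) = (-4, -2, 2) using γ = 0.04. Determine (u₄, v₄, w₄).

(-2.86557184, -0.99574272, 0.66724352)

∇J = (2u, 4v, 6w)
(u₁, v₁, w₁) = (-4, -2, 2) − 0.04·(-8, -8, 12) = (-3.68, -1.68, 1.52)
(u₂, v₂, w₂) = (-3.68, -1.68, 1.52) − 0.04·(-7.36, -6.72, 9.12) = (-3.3856, -1.4112, 1.1552)
(u₃, v₃, w₃) = (-3.3856, -1.4112, 1.1552) − 0.04·(-6.7712, -5.6448, 6.9312) = (-3.114752, -1.185408, 0.877952)
(u₄, v₄, w₄) = (-3.114752, -1.185408, 0.877952) − 0.04·(-6.229504, -4.741632, 5.267712) = (-2.86557184, -0.99574272, 0.66724352)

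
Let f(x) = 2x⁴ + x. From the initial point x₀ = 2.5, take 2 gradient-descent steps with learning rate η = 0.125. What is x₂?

2312.828125

f′(x) = 8x³ + 1
Step 1: f′(2.5) = 126; x₁ = 2.5 − 0.125·126 = -13.25
Step 2: f′(-13.25) = -18608.625; x₂ = -13.25 − 0.125·(-18608.625) = 2312.828125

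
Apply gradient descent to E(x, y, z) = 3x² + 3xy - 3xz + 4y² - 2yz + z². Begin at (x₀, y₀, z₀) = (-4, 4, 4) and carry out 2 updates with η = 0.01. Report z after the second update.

∇E = (6x + 3y - 3z, 3x + 8y - 2z, -3x - 2y + 2z)
Step 1: at (-4, 4, 4), ∇E = (-24, 12, 12) → (-4, 4, 4) − 0.01·(-24, 12, 12) = (-3.76, 3.88, 3.88)
Step 2: at (-3.76, 3.88, 3.88), ∇E = (-22.56, 12, 11.28) → (-3.76, 3.88, 3.88) − 0.01·(-22.56, 12, 11.28) = (-3.5344, 3.76, 3.7672)
z = 3.7672

3.7672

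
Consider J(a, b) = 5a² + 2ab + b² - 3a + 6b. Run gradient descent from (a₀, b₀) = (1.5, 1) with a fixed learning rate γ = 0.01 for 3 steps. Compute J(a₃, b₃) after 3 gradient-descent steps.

∇J = (10a + 2b - 3, 2a + 2b + 6)
Step 1: at (1.5, 1), ∇J = (14, 11) → (1.5, 1) − 0.01·(14, 11) = (1.36, 0.89)
Step 2: at (1.36, 0.89), ∇J = (12.38, 10.5) → (1.36, 0.89) − 0.01·(12.38, 10.5) = (1.2362, 0.785)
Step 3: at (1.2362, 0.785), ∇J = (10.932, 10.0424) → (1.2362, 0.785) − 0.01·(10.932, 10.0424) = (1.12688, 0.684576)
J(1.12688, 0.684576) = 9.087622977536

9.087622977536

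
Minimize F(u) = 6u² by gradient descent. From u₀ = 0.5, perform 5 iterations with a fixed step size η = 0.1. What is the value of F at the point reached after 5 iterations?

0.0000001536

F′(u) = 12u
u₁ = 0.5 − 0.1·6 = -0.1
u₂ = -0.1 − 0.1·(-1.2) = 0.02
u₃ = 0.02 − 0.1·0.24 = -0.004
u₄ = -0.004 − 0.1·(-0.048) = 0.0008
u₅ = 0.0008 − 0.1·0.0096 = -0.00016
F(-0.00016) = 0.0000001536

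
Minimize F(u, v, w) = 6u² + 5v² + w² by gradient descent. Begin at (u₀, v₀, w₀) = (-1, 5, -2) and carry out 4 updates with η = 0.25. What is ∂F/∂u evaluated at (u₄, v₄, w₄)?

∇F = (12u, 10v, 2w)
(u₁, v₁, w₁) = (-1, 5, -2) − 0.25·(-12, 50, -4) = (2, -7.5, -1)
(u₂, v₂, w₂) = (2, -7.5, -1) − 0.25·(24, -75, -2) = (-4, 11.25, -0.5)
(u₃, v₃, w₃) = (-4, 11.25, -0.5) − 0.25·(-48, 112.5, -1) = (8, -16.875, -0.25)
(u₄, v₄, w₄) = (8, -16.875, -0.25) − 0.25·(96, -168.75, -0.5) = (-16, 25.3125, -0.125)
∂F/∂u at (-16, 25.3125, -0.125) = -192

-192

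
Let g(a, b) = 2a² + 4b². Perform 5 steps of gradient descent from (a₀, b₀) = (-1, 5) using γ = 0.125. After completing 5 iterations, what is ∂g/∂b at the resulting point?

∇g = (4a, 8b)
Step 1: at (-1, 5), ∇g = (-4, 40) → (-1, 5) − 0.125·(-4, 40) = (-0.5, 0)
Step 2: at (-0.5, 0), ∇g = (-2, 0) → (-0.5, 0) − 0.125·(-2, 0) = (-0.25, 0)
Step 3: at (-0.25, 0), ∇g = (-1, 0) → (-0.25, 0) − 0.125·(-1, 0) = (-0.125, 0)
Step 4: at (-0.125, 0), ∇g = (-0.5, 0) → (-0.125, 0) − 0.125·(-0.5, 0) = (-0.0625, 0)
Step 5: at (-0.0625, 0), ∇g = (-0.25, 0) → (-0.0625, 0) − 0.125·(-0.25, 0) = (-0.03125, 0)
∂g/∂b at (-0.03125, 0) = 0

0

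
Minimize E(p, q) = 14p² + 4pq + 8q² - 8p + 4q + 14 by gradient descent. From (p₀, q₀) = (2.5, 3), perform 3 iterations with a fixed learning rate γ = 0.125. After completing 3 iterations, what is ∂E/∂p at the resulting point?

-1577.25

∇E = (28p + 4q - 8, 4p + 16q + 4)
(p₁, q₁) = (2.5, 3) − 0.125·(74, 62) = (-6.75, -4.75)
(p₂, q₂) = (-6.75, -4.75) − 0.125·(-216, -99) = (20.25, 7.625)
(p₃, q₃) = (20.25, 7.625) − 0.125·(589.5, 207) = (-53.4375, -18.25)
∂E/∂p at (-53.4375, -18.25) = -1577.25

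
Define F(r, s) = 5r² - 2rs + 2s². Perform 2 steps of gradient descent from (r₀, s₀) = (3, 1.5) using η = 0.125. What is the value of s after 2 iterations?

0.65625

∇F = (10r - 2s, -2r + 4s)
Step 1: at (3, 1.5), ∇F = (27, 0) → (3, 1.5) − 0.125·(27, 0) = (-0.375, 1.5)
Step 2: at (-0.375, 1.5), ∇F = (-6.75, 6.75) → (-0.375, 1.5) − 0.125·(-6.75, 6.75) = (0.46875, 0.65625)
s = 0.65625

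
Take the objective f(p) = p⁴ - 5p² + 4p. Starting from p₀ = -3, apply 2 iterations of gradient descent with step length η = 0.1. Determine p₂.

-25.6736

f′(p) = 4p³ - 10p + 4
p₁ = -3 − 0.1·(-74) = 4.4
p₂ = 4.4 − 0.1·300.736 = -25.6736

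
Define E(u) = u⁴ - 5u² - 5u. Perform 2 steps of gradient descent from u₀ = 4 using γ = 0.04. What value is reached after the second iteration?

7.98854144

E′(u) = 4u³ - 10u - 5
u₁ = 4 − 0.04·211 = -4.44
u₂ = -4.44 − 0.04·(-310.713536) = 7.98854144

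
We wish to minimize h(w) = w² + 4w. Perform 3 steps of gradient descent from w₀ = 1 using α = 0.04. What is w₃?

h′(w) = 2w + 4
Step 1: h′(1) = 6; w₁ = 1 − 0.04·6 = 0.76
Step 2: h′(0.76) = 5.52; w₂ = 0.76 − 0.04·5.52 = 0.5392
Step 3: h′(0.5392) = 5.0784; w₃ = 0.5392 − 0.04·5.0784 = 0.336064

0.336064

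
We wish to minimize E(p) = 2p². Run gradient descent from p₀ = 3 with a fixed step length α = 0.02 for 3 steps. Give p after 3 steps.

2.336064

E′(p) = 4p
p₁ = 3 − 0.02·12 = 2.76
p₂ = 2.76 − 0.02·11.04 = 2.5392
p₃ = 2.5392 − 0.02·10.1568 = 2.336064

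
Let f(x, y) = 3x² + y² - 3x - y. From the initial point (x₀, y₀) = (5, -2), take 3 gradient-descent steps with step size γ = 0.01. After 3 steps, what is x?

4.237628

∇f = (6x - 3, 2y - 1)
Step 1: at (5, -2), ∇f = (27, -5) → (5, -2) − 0.01·(27, -5) = (4.73, -1.95)
Step 2: at (4.73, -1.95), ∇f = (25.38, -4.9) → (4.73, -1.95) − 0.01·(25.38, -4.9) = (4.4762, -1.901)
Step 3: at (4.4762, -1.901), ∇f = (23.8572, -4.802) → (4.4762, -1.901) − 0.01·(23.8572, -4.802) = (4.237628, -1.85298)
x = 4.237628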